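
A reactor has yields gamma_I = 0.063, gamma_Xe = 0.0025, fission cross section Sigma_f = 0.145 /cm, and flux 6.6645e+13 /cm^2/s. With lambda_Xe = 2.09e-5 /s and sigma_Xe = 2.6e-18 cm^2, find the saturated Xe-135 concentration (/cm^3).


Xe_eq = (gamma_I + gamma_Xe) * Sigma_f * phi / (lambda_Xe + sigma_Xe * phi)
Numerator = (0.063 + 0.0025) * 0.145 * 6.6645e+13 = 6.329609e+11
Denominator = 2.09e-5 + 2.6e-18 * 6.6645e+13 = 1.941770e-04
Xe_eq = 6.329609e+11 / 1.941770e-04 = 3.2597e+15 /cm^3

3.2597e+15


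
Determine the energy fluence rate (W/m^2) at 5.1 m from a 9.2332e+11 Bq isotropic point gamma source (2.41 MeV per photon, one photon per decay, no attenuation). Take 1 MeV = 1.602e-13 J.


psi = A * E * 1.602e-13 / (4*pi*r^2)
psi = 9.2332e+11 * 2.41 * 1.602e-13 / (4*pi*5.1^2)
psi = 0.0010906 W/m^2

0.0010906


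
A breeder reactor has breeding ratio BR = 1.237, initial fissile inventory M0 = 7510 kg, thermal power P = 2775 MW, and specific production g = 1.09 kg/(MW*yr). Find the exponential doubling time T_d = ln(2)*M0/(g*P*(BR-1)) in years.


Breeding gain G = BR - 1 = 1.237 - 1 = 0.237
Fissile production rate = g * P * G = 1.09 * 2775 * 0.237 = 716.86575 kg/yr
T_d = ln(2) * M0 / (g * P * G)
T_d = ln(2) * 7510 / 716.86575 = 7.2615 yr

7.2615


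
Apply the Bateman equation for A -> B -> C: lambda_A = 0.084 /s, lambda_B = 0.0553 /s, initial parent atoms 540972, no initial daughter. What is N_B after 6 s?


N_B(t) = lambda_A * N_A0 / (lambda_B - lambda_A) * [exp(-lambda_A*t) - exp(-lambda_B*t)]
exp(-0.084*6) = 0.6041094; exp(-0.0553*6) = 0.7176308
N_B = 0.084 * 540972 / (0.0553 - 0.084) * (0.6041094 - 0.7176308)
N_B = 179742

179742


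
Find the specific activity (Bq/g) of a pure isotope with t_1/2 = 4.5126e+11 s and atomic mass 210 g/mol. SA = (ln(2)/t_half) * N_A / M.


lambda = ln(2) / t_half = ln(2) / 4.5126e+11 = 1.536026e-12 /s
SA = lambda * N_A / M
SA = 1.536026e-12 * 6.022e23 / 210
SA = 4.4047e+09 Bq/g

4.4047e+09


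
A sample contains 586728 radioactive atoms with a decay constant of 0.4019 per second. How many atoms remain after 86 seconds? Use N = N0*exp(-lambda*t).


N = N0 * exp(-lambda * t)
N = 586728 * exp(-0.4019 * 86)
N = 5.7246e-10

5.7246e-10


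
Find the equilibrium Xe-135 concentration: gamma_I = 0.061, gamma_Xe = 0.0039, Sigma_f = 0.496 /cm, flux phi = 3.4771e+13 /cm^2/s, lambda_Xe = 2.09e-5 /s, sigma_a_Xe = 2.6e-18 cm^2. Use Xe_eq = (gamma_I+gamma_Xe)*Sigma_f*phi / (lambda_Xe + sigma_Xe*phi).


Xe_eq = (gamma_I + gamma_Xe) * Sigma_f * phi / (lambda_Xe + sigma_Xe * phi)
Numerator = (0.061 + 0.0039) * 0.496 * 3.4771e+13 = 1.119292e+12
Denominator = 2.09e-5 + 2.6e-18 * 3.4771e+13 = 1.113046e-04
Xe_eq = 1.119292e+12 / 1.113046e-04 = 1.0056e+16 /cm^3

1.0056e+16


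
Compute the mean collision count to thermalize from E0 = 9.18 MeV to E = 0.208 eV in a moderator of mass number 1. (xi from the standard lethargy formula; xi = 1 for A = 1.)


xi = 1 + (A-1)^2/(2A)*ln((A-1)/(A+1)) = 1 (for A = 1)
n = ln(E0/E) / xi
n = ln(9.18e6 / 0.208) / 1
n = ln(4.413462e+07) / 1 = 17.603

17.603


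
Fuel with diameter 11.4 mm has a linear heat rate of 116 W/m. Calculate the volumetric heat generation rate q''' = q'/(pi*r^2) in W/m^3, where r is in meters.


r = D / 2 / 1000 = 11.4 / 2 / 1000 = 0.0057 m
q''' = q' / (pi * r^2)
q''' = 116 / (pi * 0.0057^2)
q''' = 1.1365e+06 W/m^3

1.1365e+06


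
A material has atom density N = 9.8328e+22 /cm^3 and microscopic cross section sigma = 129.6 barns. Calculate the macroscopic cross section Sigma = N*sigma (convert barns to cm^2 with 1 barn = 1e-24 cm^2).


Sigma = N * sigma_barns * 1e-24
Sigma = 9.8328e+22 * 129.6 * 1e-24
Sigma = 12.743 /cm

12.743


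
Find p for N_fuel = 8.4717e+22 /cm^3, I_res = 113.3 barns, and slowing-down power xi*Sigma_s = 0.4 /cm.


p = exp(-N * I * 1e-24 / (xi*Sigma_s))
p = exp(-8.4717e+22 * 113.3 * 1e-24 / 0.4)
p = 3.7899e-11

3.7899e-11


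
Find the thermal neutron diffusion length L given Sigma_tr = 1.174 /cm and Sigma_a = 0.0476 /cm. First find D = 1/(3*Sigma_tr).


D = 1 / (3 * Sigma_tr) = 1 / (3 * 1.174) = 0.2839296 cm
L = sqrt(D / Sigma_a)
L = sqrt(0.2839296 / 0.0476)
L = 2.4423 cm

2.4423


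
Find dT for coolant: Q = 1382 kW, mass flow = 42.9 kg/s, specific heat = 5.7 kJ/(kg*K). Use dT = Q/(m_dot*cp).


dT = Q / (m_dot * cp)
dT = 1382 / (42.9 * 5.7)
dT = 5.6517 C

5.6517


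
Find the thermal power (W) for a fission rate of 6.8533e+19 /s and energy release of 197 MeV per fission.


P = fission_rate * E_MeV * 1.602e-13
P = 6.8533e+19 * 197 * 1.602e-13
P = 2.1629e+09 W

2.1629e+09


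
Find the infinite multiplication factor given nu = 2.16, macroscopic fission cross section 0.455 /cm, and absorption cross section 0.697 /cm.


k_inf = nu * Sigma_f / Sigma_a
k_inf = 2.16 * 0.455 / 0.697
k_inf = 1.4100

1.4100


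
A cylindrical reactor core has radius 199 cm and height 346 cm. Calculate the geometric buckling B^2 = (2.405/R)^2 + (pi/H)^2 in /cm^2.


B^2 = (2.405/R)^2 + (pi/H)^2
B^2 = (2.405/199)^2 + (pi/346)^2
B^2 = 2.2850e-04 /cm^2

2.2850e-04


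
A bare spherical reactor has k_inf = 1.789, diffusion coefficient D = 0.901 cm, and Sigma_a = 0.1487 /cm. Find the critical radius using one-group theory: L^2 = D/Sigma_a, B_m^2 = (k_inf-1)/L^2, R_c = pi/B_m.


L^2 = D / Sigma_a = 0.901 / 0.1487 = 6.059180 cm^2
B_m^2 = (k_inf - 1) / L^2 = (1.789 - 1) / 6.059180 = 0.1302156 /cm^2
For a bare sphere: B_g = pi/R, so R_c = pi / sqrt(B_m^2)
R_c = pi / sqrt(0.1302156) = 8.7060 cm

8.7060


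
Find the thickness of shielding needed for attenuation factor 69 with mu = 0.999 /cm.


x = ln(factor) / mu
x = ln(69) / 0.999
x = 4.2383 cm

4.2383


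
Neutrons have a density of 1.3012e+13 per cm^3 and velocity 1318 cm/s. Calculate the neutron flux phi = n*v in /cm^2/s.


phi = n * v
phi = 1.3012e+13 * 1318
phi = 1.7150e+16 /cm^2/s

1.7150e+16


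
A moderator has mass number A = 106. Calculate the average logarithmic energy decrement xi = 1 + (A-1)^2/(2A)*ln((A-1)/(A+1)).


xi = 1 + (A-1)^2/(2A) * ln((A-1)/(A+1))
xi = 1 + (106-1)^2/(2*106) * ln((106-1)/(106 +1))
xi = 0.018750

0.018750


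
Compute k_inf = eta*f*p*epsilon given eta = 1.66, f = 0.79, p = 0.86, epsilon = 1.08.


k_inf = eta * f * p * epsilon
k_inf = 1.66 * 0.79 * 0.86 * 1.08
k_inf = 1.2180

1.2180


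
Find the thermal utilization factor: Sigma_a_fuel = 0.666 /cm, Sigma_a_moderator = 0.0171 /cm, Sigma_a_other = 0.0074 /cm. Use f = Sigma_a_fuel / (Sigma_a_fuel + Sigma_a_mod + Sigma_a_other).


f = Sigma_a_fuel / (Sigma_a_fuel + Sigma_a_mod + Sigma_a_other)
f = 0.666 / (0.666 + 0.0171 + 0.0074)
f = 0.96452

0.96452


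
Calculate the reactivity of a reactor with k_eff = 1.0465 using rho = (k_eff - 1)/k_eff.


rho = (k_eff - 1) / k_eff
rho = (1.0465 - 1) / 1.0465
rho = 0.044434

0.044434


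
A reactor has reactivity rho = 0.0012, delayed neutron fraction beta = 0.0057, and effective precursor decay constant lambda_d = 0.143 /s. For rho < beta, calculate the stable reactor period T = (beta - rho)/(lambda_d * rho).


T = (beta - rho) / (lambda_d * rho)
T = (0.0057 - 0.0012) / (0.143 * 0.0012)
T = 26.224 s

26.224


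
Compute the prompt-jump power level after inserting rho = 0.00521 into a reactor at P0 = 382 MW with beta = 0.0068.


P1/P0 = beta / (beta - rho)
P1/P0 = 0.0068 / (0.0068 - 0.00521) = 4.276730
P1 = 382 * 4.276730 = 1633.7 MW

1633.7


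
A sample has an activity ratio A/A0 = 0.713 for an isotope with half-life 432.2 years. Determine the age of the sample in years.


lambda = ln(2) / t_half = ln(2) / 432.2 = 0.001603765 /yr
t = -ln(A/A0) / lambda
t = -ln(0.713) / 0.001603765
t = 210.92 yr

210.92


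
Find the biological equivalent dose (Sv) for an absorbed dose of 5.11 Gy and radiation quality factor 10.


H = D * Q
H = 5.11 * 10
H = 51.100 Sv

51.100


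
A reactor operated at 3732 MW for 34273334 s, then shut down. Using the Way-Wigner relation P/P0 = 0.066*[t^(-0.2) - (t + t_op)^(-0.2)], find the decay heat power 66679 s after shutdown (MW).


P/P0 = 0.066 * [t^(-0.2) - (t + t_op)^(-0.2)]
P/P0 = 0.066 * [66679^(-0.2) - (66679 + 34273334)^(-0.2)]
P/P0 = 0.066 * [0.1084432 - 0.03110569] = 0.005104276
P = 3732 * 0.005104276 = 19.049 MW

19.049


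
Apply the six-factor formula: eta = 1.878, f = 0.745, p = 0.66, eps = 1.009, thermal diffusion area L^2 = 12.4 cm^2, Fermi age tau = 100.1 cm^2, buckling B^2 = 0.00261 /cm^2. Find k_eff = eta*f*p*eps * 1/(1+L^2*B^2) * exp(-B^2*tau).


k_inf = eta*f*p*eps = 1.878*0.745*0.66*1.009 = 0.9317233
P_TNL = 1/(1 + L^2*B^2) = 1/(1 + 12.4*0.00261) = 0.9686506
P_FNL = exp(-B^2*tau) = exp(-0.00261*100.1) = 0.7700799
k_eff = k_inf * P_TNL * P_FNL = 0.9317233 * 0.9686506 * 0.7700799
k_eff = 0.69501

0.69501


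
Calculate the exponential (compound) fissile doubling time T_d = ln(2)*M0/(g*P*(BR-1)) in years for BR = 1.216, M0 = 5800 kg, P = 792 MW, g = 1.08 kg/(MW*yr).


Breeding gain G = BR - 1 = 1.216 - 1 = 0.216
Fissile production rate = g * P * G = 1.08 * 792 * 0.216 = 184.75776 kg/yr
T_d = ln(2) * M0 / (g * P * G)
T_d = ln(2) * 5800 / 184.75776 = 21.760 yr

21.760


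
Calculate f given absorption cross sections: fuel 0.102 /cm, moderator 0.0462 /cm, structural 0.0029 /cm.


f = Sigma_a_fuel / (Sigma_a_fuel + Sigma_a_mod + Sigma_a_other)
f = 0.102 / (0.102 + 0.0462 + 0.0029)
f = 0.67505

0.67505


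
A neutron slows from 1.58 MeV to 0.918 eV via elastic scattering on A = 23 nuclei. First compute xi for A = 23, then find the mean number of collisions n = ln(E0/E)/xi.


xi = 1 + (A-1)^2/(2A)*ln((A-1)/(A+1)) = 0.08448899 (for A = 23)
n = ln(E0/E) / xi
n = ln(1.58e6 / 0.918) / 0.08448899
n = ln(1.721133e+06) / 0.08448899 = 169.95

169.95


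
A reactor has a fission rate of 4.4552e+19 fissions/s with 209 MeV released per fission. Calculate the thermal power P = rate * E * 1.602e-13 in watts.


P = fission_rate * E_MeV * 1.602e-13
P = 4.4552e+19 * 209 * 1.602e-13
P = 1.4917e+09 W

1.4917e+09


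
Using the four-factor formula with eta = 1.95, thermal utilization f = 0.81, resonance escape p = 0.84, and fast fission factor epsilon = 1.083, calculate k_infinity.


k_inf = eta * f * p * epsilon
k_inf = 1.95 * 0.81 * 0.84 * 1.083
k_inf = 1.4369

1.4369


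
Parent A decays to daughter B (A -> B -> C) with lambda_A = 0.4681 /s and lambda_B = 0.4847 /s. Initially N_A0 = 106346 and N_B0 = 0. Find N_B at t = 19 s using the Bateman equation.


N_B(t) = lambda_A * N_A0 / (lambda_B - lambda_A) * [exp(-lambda_A*t) - exp(-lambda_B*t)]
exp(-0.4681*19) = 1.372234e-04; exp(-0.4847*19) = 1.001041e-04
N_B = 0.4681 * 106346 / (0.4847 - 0.4681) * (1.372234e-04 - 1.001041e-04)
N_B = 111.31

111.31


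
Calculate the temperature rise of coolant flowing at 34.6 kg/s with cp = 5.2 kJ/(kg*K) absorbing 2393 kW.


dT = Q / (m_dot * cp)
dT = 2393 / (34.6 * 5.2)
dT = 13.300 C

13.300


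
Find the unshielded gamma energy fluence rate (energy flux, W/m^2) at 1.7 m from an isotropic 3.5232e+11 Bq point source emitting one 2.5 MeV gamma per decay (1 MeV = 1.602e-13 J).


psi = A * E * 1.602e-13 / (4*pi*r^2)
psi = 3.5232e+11 * 2.5 * 1.602e-13 / (4*pi*1.7^2)
psi = 0.0038854 W/m^2

0.0038854


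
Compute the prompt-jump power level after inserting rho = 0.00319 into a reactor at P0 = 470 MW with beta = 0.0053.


P1/P0 = beta / (beta - rho)
P1/P0 = 0.0053 / (0.0053 - 0.00319) = 2.511848
P1 = 470 * 2.511848 = 1180.6 MW

1180.6


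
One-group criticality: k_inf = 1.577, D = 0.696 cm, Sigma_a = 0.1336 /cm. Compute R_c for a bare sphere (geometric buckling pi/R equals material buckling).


L^2 = D / Sigma_a = 0.696 / 0.1336 = 5.209581 cm^2
B_m^2 = (k_inf - 1) / L^2 = (1.577 - 1) / 5.209581 = 0.1107575 /cm^2
For a bare sphere: B_g = pi/R, so R_c = pi / sqrt(B_m^2)
R_c = pi / sqrt(0.1107575) = 9.4398 cm

9.4398


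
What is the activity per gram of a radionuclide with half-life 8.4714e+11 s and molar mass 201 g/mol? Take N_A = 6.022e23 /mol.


lambda = ln(2) / t_half = ln(2) / 8.4714e+11 = 8.182203e-13 /s
SA = lambda * N_A / M
SA = 8.182203e-13 * 6.022e23 / 201
SA = 2.4514e+09 Bq/g

2.4514e+09


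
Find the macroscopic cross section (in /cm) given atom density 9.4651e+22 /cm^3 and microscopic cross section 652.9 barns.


Sigma = N * sigma_barns * 1e-24
Sigma = 9.4651e+22 * 652.9 * 1e-24
Sigma = 61.798 /cm

61.798


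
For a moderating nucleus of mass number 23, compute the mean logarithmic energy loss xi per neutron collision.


xi = 1 + (A-1)^2/(2A) * ln((A-1)/(A+1))
xi = 1 + (23-1)^2/(2*23) * ln((23-1)/(23 +1))
xi = 0.084489

0.084489


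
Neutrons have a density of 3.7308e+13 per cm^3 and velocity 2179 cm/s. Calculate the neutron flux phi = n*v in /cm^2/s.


phi = n * v
phi = 3.7308e+13 * 2179
phi = 8.1294e+16 /cm^2/s

8.1294e+16


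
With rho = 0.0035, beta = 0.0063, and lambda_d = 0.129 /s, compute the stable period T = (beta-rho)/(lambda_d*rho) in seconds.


T = (beta - rho) / (lambda_d * rho)
T = (0.0063 - 0.0035) / (0.129 * 0.0035)
T = 6.2016 s

6.2016


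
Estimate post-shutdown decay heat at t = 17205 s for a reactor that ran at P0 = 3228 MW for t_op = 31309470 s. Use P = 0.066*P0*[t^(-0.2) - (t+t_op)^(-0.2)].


P/P0 = 0.066 * [t^(-0.2) - (t + t_op)^(-0.2)]
P/P0 = 0.066 * [17205^(-0.2) - (17205 + 31309470)^(-0.2)]
P/P0 = 0.066 * [0.1421900 - 0.03168233] = 0.007293506
P = 3228 * 0.007293506 = 23.543 MW

23.543


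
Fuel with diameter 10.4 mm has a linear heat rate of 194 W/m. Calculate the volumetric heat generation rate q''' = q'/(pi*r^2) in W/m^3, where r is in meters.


r = D / 2 / 1000 = 10.4 / 2 / 1000 = 0.0052 m
q''' = q' / (pi * r^2)
q''' = 194 / (pi * 0.0052^2)
q''' = 2.2837e+06 W/m^3

2.2837e+06


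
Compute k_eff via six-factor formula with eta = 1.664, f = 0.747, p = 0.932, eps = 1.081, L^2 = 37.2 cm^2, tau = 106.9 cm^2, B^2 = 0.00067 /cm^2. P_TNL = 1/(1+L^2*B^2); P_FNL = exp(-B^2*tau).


k_inf = eta*f*p*eps = 1.664*0.747*0.932*1.081 = 1.252321
P_TNL = 1/(1 + L^2*B^2) = 1/(1 + 37.2*0.00067) = 0.9756821
P_FNL = exp(-B^2*tau) = exp(-0.00067*106.9) = 0.9308818
k_eff = k_inf * P_TNL * P_FNL = 1.252321 * 0.9756821 * 0.9308818
k_eff = 1.1374

1.1374


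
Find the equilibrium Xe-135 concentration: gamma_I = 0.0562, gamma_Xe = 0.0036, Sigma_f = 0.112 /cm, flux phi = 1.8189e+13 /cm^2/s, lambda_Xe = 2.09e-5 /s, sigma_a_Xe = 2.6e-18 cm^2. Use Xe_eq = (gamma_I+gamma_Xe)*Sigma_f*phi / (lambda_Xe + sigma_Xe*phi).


Xe_eq = (gamma_I + gamma_Xe) * Sigma_f * phi / (lambda_Xe + sigma_Xe * phi)
Numerator = (0.0562 + 0.0036) * 0.112 * 1.8189e+13 = 1.218226e+11
Denominator = 2.09e-5 + 2.6e-18 * 1.8189e+13 = 6.819140e-05
Xe_eq = 1.218226e+11 / 6.819140e-05 = 1.7865e+15 /cm^3

1.7865e+15


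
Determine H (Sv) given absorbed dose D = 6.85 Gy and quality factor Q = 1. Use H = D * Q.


H = D * Q
H = 6.85 * 1
H = 6.8500 Sv

6.8500


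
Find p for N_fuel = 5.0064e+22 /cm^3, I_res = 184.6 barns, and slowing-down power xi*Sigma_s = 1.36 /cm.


p = exp(-N * I * 1e-24 / (xi*Sigma_s))
p = exp(-5.0064e+22 * 184.6 * 1e-24 / 1.36)
p = 0.0011189

0.0011189


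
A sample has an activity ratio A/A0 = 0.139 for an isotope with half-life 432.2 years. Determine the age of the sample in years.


lambda = ln(2) / t_half = ln(2) / 432.2 = 0.001603765 /yr
t = -ln(A/A0) / lambda
t = -ln(0.139) / 0.001603765
t = 1230.4 yr

1230.4


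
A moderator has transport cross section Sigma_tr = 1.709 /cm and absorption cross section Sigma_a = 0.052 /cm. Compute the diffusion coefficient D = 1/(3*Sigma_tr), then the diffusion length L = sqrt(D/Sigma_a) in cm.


D = 1 / (3 * Sigma_tr) = 1 / (3 * 1.709) = 0.1950458 cm
L = sqrt(D / Sigma_a)
L = sqrt(0.1950458 / 0.052)
L = 1.9367 cm

1.9367


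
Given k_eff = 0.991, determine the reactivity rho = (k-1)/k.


rho = (k_eff - 1) / k_eff
rho = (0.991 - 1) / 0.991
rho = -0.0090817

-0.0090817


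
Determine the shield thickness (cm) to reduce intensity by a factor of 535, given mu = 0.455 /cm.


x = ln(factor) / mu
x = ln(535) / 0.455
x = 13.807 cm

13.807


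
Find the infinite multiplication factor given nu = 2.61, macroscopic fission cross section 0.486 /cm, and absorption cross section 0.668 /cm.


k_inf = nu * Sigma_f / Sigma_a
k_inf = 2.61 * 0.486 / 0.668
k_inf = 1.8989

1.8989


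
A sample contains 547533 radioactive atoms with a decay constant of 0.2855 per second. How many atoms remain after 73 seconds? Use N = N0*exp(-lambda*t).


N = N0 * exp(-lambda * t)
N = 547533 * exp(-0.2855 * 73)
N = 4.8648e-04

4.8648e-04


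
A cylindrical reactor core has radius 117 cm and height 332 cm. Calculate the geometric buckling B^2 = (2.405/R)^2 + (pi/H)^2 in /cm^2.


B^2 = (2.405/R)^2 + (pi/H)^2
B^2 = (2.405/117)^2 + (pi/332)^2
B^2 = 5.1207e-04 /cm^2

5.1207e-04


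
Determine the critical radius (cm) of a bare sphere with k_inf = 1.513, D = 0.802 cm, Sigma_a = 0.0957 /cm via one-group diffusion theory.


L^2 = D / Sigma_a = 0.802 / 0.0957 = 8.380355 cm^2
B_m^2 = (k_inf - 1) / L^2 = (1.513 - 1) / 8.380355 = 0.06121459 /cm^2
For a bare sphere: B_g = pi/R, so R_c = pi / sqrt(B_m^2)
R_c = pi / sqrt(0.06121459) = 12.698 cm

12.698


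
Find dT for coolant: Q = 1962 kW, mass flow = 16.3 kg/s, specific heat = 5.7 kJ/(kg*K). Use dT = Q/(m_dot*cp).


dT = Q / (m_dot * cp)
dT = 1962 / (16.3 * 5.7)
dT = 21.117 C

21.117


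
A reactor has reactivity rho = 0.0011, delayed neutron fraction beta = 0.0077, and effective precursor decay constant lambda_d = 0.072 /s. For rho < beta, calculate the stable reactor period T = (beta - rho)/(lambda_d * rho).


T = (beta - rho) / (lambda_d * rho)
T = (0.0077 - 0.0011) / (0.072 * 0.0011)
T = 83.333 s

83.333


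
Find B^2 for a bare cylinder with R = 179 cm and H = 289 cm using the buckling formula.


B^2 = (2.405/R)^2 + (pi/H)^2
B^2 = (2.405/179)^2 + (pi/289)^2
B^2 = 2.9869e-04 /cm^2

2.9869e-04


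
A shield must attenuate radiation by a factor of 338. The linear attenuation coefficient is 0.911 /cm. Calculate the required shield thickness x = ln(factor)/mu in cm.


x = ln(factor) / mu
x = ln(338) / 0.911
x = 6.3919 cm

6.3919


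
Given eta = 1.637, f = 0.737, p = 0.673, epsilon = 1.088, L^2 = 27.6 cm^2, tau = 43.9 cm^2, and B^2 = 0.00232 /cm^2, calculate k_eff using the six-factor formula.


k_inf = eta*f*p*eps = 1.637*0.737*0.673*1.088 = 0.8834056
P_TNL = 1/(1 + L^2*B^2) = 1/(1 + 27.6*0.00232) = 0.9398214
P_FNL = exp(-B^2*tau) = exp(-0.00232*43.9) = 0.9031668
k_eff = k_inf * P_TNL * P_FNL = 0.8834056 * 0.9398214 * 0.9031668
k_eff = 0.74985

0.74985


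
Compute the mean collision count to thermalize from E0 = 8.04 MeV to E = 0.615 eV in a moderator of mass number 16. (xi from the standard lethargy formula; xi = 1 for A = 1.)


xi = 1 + (A-1)^2/(2A)*ln((A-1)/(A+1)) = 0.1199467 (for A = 16)
n = ln(E0/E) / xi
n = ln(8.04e6 / 0.615) / 0.1199467
n = ln(1.307317e+07) / 0.1199467 = 136.61

136.61


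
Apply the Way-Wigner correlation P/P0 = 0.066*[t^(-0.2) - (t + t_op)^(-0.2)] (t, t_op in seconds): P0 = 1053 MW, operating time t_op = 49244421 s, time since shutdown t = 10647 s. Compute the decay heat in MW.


P/P0 = 0.066 * [t^(-0.2) - (t + t_op)^(-0.2)]
P/P0 = 0.066 * [10647^(-0.2) - (10647 + 49244421)^(-0.2)]
P/P0 = 0.066 * [0.1565145 - 0.02894075] = 0.008419867
P = 1053 * 0.008419867 = 8.8661 MW

8.8661


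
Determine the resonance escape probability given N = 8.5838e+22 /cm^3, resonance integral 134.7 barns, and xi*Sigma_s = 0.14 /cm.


p = exp(-N * I * 1e-24 / (xi*Sigma_s))
p = exp(-8.5838e+22 * 134.7 * 1e-24 / 0.14)
p = 1.3561e-36

1.3561e-36


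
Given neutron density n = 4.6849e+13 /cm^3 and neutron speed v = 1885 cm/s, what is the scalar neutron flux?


phi = n * v
phi = 4.6849e+13 * 1885
phi = 8.8310e+16 /cm^2/s

8.8310e+16


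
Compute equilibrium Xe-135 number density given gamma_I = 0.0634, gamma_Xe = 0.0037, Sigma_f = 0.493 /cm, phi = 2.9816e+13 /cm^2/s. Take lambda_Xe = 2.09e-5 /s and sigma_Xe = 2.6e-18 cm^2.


Xe_eq = (gamma_I + gamma_Xe) * Sigma_f * phi / (lambda_Xe + sigma_Xe * phi)
Numerator = (0.0634 + 0.0037) * 0.493 * 2.9816e+13 = 9.863222e+11
Denominator = 2.09e-5 + 2.6e-18 * 2.9816e+13 = 9.842160e-05
Xe_eq = 9.863222e+11 / 9.842160e-05 = 1.0021e+16 /cm^3

1.0021e+16


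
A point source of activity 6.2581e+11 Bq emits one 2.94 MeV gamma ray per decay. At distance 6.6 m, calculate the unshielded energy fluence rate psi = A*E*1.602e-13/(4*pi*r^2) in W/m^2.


psi = A * E * 1.602e-13 / (4*pi*r^2)
psi = 6.2581e+11 * 2.94 * 1.602e-13 / (4*pi*6.6^2)
psi = 5.3846e-04 W/m^2

5.3846e-04


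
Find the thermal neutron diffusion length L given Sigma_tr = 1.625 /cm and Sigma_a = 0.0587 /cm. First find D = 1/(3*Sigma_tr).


D = 1 / (3 * Sigma_tr) = 1 / (3 * 1.625) = 0.2051282 cm
L = sqrt(D / Sigma_a)
L = sqrt(0.2051282 / 0.0587)
L = 1.8694 cm

1.8694


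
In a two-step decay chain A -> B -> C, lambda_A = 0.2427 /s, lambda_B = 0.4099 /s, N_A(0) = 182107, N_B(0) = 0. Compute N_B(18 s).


N_B(t) = lambda_A * N_A0 / (lambda_B - lambda_A) * [exp(-lambda_A*t) - exp(-lambda_B*t)]
exp(-0.2427*18) = 0.01266896; exp(-0.4099*18) = 6.247244e-04
N_B = 0.2427 * 182107 / (0.4099 - 0.2427) * (0.01266896 - 6.247244e-04)
N_B = 3183.8

3183.8


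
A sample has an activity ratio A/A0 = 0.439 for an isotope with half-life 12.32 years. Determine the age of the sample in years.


lambda = ln(2) / t_half = ln(2) / 12.32 = 0.05626195 /yr
t = -ln(A/A0) / lambda
t = -ln(0.439) / 0.05626195
t = 14.633 yr

14.633


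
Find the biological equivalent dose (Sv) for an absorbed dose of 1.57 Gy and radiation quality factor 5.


H = D * Q
H = 1.57 * 5
H = 7.8500 Sv

7.8500


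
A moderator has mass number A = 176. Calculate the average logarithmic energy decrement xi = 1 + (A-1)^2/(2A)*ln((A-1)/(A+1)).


xi = 1 + (A-1)^2/(2A) * ln((A-1)/(A+1))
xi = 1 + (176-1)^2/(2*176) * ln((176-1)/(176 +1))
xi = 0.011321

0.011321


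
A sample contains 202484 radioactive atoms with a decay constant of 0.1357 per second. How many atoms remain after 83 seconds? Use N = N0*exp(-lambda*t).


N = N0 * exp(-lambda * t)
N = 202484 * exp(-0.1357 * 83)
N = 2.5995

2.5995


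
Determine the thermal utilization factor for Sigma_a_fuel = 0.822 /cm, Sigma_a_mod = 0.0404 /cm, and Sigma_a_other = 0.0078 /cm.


f = Sigma_a_fuel / (Sigma_a_fuel + Sigma_a_mod + Sigma_a_other)
f = 0.822 / (0.822 + 0.0404 + 0.0078)
f = 0.94461

0.94461


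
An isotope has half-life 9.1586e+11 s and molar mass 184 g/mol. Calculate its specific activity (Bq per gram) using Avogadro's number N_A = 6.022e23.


lambda = ln(2) / t_half = ln(2) / 9.1586e+11 = 7.568266e-13 /s
SA = lambda * N_A / M
SA = 7.568266e-13 * 6.022e23 / 184
SA = 2.4770e+09 Bq/g

2.4770e+09


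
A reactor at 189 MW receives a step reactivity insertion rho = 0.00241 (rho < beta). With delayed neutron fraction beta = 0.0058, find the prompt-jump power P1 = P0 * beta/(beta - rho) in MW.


P1/P0 = beta / (beta - rho)
P1/P0 = 0.0058 / (0.0058 - 0.00241) = 1.710914
P1 = 189 * 1.710914 = 323.36 MW

323.36


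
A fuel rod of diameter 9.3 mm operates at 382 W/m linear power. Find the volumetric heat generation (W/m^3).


r = D / 2 / 1000 = 9.3 / 2 / 1000 = 0.00465 m
q''' = q' / (pi * r^2)
q''' = 382 / (pi * 0.00465^2)
q''' = 5.6235e+06 W/m^3

5.6235e+06


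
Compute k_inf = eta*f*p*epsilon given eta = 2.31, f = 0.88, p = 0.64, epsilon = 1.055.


k_inf = eta * f * p * epsilon
k_inf = 2.31 * 0.88 * 0.64 * 1.055
k_inf = 1.3725

1.3725


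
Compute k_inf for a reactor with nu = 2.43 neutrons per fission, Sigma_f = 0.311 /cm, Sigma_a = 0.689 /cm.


k_inf = nu * Sigma_f / Sigma_a
k_inf = 2.43 * 0.311 / 0.689
k_inf = 1.0969

1.0969


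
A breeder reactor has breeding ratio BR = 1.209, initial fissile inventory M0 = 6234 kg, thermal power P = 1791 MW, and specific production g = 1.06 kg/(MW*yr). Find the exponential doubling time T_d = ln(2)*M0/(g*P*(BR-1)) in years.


Breeding gain G = BR - 1 = 1.209 - 1 = 0.209
Fissile production rate = g * P * G = 1.06 * 1791 * 0.209 = 396.77814 kg/yr
T_d = ln(2) * M0 / (g * P * G)
T_d = ln(2) * 6234 / 396.77814 = 10.890 yr

10.890


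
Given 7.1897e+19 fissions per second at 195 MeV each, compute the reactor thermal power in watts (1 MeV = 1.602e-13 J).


P = fission_rate * E_MeV * 1.602e-13
P = 7.1897e+19 * 195 * 1.602e-13
P = 2.2460e+09 W

2.2460e+09


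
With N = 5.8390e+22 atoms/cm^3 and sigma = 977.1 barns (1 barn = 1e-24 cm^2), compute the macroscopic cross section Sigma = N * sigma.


Sigma = N * sigma_barns * 1e-24
Sigma = 5.8390e+22 * 977.1 * 1e-24
Sigma = 57.053 /cm

57.053


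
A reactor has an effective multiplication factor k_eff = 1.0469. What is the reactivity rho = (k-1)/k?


rho = (k_eff - 1) / k_eff
rho = (1.0469 - 1) / 1.0469
rho = 0.044799

0.044799


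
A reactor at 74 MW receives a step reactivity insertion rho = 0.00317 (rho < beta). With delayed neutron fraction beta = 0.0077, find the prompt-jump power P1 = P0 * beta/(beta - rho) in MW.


P1/P0 = beta / (beta - rho)
P1/P0 = 0.0077 / (0.0077 - 0.00317) = 1.699779
P1 = 74 * 1.699779 = 125.78 MW

125.78


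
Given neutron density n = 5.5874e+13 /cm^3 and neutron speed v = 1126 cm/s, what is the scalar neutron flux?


phi = n * v
phi = 5.5874e+13 * 1126
phi = 6.2914e+16 /cm^2/s

6.2914e+16


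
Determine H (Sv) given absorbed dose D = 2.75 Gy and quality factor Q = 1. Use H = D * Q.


H = D * Q
H = 2.75 * 1
H = 2.7500 Sv

2.7500


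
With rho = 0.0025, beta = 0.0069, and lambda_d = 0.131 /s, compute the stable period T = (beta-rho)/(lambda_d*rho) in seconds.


T = (beta - rho) / (lambda_d * rho)
T = (0.0069 - 0.0025) / (0.131 * 0.0025)
T = 13.435 s

13.435


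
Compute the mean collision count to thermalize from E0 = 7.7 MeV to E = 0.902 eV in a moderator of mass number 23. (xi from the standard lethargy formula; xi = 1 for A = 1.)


xi = 1 + (A-1)^2/(2A)*ln((A-1)/(A+1)) = 0.08448899 (for A = 23)
n = ln(E0/E) / xi
n = ln(7.7e6 / 0.902) / 0.08448899
n = ln(8.536585e+06) / 0.08448899 = 188.90

188.90


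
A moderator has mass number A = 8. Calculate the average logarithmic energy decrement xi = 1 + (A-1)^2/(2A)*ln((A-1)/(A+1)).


xi = 1 + (A-1)^2/(2A) * ln((A-1)/(A+1))
xi = 1 + (8-1)^2/(2*8) * ln((8-1)/(8 +1))
xi = 0.23035

0.23035


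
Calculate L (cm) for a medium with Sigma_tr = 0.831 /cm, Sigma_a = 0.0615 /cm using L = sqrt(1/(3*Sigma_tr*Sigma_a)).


D = 1 / (3 * Sigma_tr) = 1 / (3 * 0.831) = 0.4011231 cm
L = sqrt(D / Sigma_a)
L = sqrt(0.4011231 / 0.0615)
L = 2.5539 cm

2.5539


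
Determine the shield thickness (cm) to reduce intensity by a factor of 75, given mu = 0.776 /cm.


x = ln(factor) / mu
x = ln(75) / 0.776
x = 5.5638 cm

5.5638


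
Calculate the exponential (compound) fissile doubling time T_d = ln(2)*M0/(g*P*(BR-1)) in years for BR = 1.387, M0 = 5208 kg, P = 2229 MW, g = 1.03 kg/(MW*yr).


Breeding gain G = BR - 1 = 1.387 - 1 = 0.387
Fissile production rate = g * P * G = 1.03 * 2229 * 0.387 = 888.50169 kg/yr
T_d = ln(2) * M0 / (g * P * G)
T_d = ln(2) * 5208 / 888.50169 = 4.0629 yr

4.0629


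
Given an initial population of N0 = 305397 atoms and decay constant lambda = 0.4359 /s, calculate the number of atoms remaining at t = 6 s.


N = N0 * exp(-lambda * t)
N = 305397 * exp(-0.4359 * 6)
N = 22336

22336


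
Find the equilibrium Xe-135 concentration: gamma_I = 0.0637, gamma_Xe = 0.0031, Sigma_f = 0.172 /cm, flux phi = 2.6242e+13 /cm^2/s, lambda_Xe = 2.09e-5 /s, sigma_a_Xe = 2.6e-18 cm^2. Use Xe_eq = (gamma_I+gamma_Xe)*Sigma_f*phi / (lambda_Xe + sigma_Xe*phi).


Xe_eq = (gamma_I + gamma_Xe) * Sigma_f * phi / (lambda_Xe + sigma_Xe * phi)
Numerator = (0.0637 + 0.0031) * 0.172 * 2.6242e+13 = 3.015101e+11
Denominator = 2.09e-5 + 2.6e-18 * 2.6242e+13 = 8.912920e-05
Xe_eq = 3.015101e+11 / 8.912920e-05 = 3.3828e+15 /cm^3

3.3828e+15


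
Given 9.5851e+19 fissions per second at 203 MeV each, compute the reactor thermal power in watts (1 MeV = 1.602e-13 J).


P = fission_rate * E_MeV * 1.602e-13
P = 9.5851e+19 * 203 * 1.602e-13
P = 3.1171e+09 W

3.1171e+09


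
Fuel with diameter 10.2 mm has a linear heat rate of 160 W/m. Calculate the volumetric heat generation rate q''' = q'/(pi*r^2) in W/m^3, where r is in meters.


r = D / 2 / 1000 = 10.2 / 2 / 1000 = 0.0051 m
q''' = q' / (pi * r^2)
q''' = 160 / (pi * 0.0051^2)
q''' = 1.9581e+06 W/m^3

1.9581e+06


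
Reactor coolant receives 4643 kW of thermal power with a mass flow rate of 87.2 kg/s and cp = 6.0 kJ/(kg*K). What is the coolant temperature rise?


dT = Q / (m_dot * cp)
dT = 4643 / (87.2 * 6.0)
dT = 8.8742 C

8.8742


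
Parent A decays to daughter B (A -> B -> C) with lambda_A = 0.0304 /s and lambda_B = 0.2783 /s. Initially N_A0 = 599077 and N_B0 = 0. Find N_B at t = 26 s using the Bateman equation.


N_B(t) = lambda_A * N_A0 / (lambda_B - lambda_A) * [exp(-lambda_A*t) - exp(-lambda_B*t)]
exp(-0.0304*26) = 0.4536633; exp(-0.2783*26) = 7.203308e-04
N_B = 0.0304 * 599077 / (0.2783 - 0.0304) * (0.4536633 - 7.203308e-04)
N_B = 33275

33275


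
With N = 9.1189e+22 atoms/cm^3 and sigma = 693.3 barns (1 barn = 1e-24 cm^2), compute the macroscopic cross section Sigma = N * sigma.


Sigma = N * sigma_barns * 1e-24
Sigma = 9.1189e+22 * 693.3 * 1e-24
Sigma = 63.221 /cm

63.221


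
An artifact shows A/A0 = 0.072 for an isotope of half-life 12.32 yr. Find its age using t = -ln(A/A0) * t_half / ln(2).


lambda = ln(2) / t_half = ln(2) / 12.32 = 0.05626195 /yr
t = -ln(A/A0) / lambda
t = -ln(0.072) / 0.05626195
t = 46.765 yr

46.765


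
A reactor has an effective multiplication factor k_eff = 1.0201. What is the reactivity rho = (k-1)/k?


rho = (k_eff - 1) / k_eff
rho = (1.0201 - 1) / 1.0201
rho = 0.019704

0.019704


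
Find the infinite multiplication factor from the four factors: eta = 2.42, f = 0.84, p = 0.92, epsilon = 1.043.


k_inf = eta * f * p * epsilon
k_inf = 2.42 * 0.84 * 0.92 * 1.043
k_inf = 1.9506

1.9506


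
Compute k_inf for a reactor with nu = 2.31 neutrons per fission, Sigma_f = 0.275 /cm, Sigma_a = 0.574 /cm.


k_inf = nu * Sigma_f / Sigma_a
k_inf = 2.31 * 0.275 / 0.574
k_inf = 1.1067

1.1067


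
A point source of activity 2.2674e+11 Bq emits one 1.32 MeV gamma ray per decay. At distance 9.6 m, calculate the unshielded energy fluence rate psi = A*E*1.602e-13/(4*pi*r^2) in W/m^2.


psi = A * E * 1.602e-13 / (4*pi*r^2)
psi = 2.2674e+11 * 1.32 * 1.602e-13 / (4*pi*9.6^2)
psi = 4.1401e-05 W/m^2

4.1401e-05


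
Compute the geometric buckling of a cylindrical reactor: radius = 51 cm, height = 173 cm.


B^2 = (2.405/R)^2 + (pi/H)^2
B^2 = (2.405/51)^2 + (pi/173)^2
B^2 = 0.0025535 /cm^2

0.0025535


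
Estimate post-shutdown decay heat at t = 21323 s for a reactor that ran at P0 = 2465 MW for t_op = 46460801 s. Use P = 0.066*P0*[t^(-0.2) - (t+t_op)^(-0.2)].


P/P0 = 0.066 * [t^(-0.2) - (t + t_op)^(-0.2)]
P/P0 = 0.066 * [21323^(-0.2) - (21323 + 46460801)^(-0.2)]
P/P0 = 0.066 * [0.1362167 - 0.02927809] = 0.007057948
P = 2465 * 0.007057948 = 17.398 MW

17.398


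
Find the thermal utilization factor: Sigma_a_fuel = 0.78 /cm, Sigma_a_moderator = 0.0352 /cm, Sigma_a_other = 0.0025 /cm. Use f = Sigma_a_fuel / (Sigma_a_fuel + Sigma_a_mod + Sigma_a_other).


f = Sigma_a_fuel / (Sigma_a_fuel + Sigma_a_mod + Sigma_a_other)
f = 0.78 / (0.78 + 0.0352 + 0.0025)
f = 0.95390

0.95390


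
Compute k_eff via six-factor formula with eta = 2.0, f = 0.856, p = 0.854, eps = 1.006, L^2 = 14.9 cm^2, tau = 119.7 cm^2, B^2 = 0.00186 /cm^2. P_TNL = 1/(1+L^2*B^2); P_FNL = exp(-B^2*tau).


k_inf = eta*f*p*eps = 2.0*0.856*0.854*1.006 = 1.470820
P_TNL = 1/(1 + L^2*B^2) = 1/(1 + 14.9*0.00186) = 0.9730334
P_FNL = exp(-B^2*tau) = exp(-0.00186*119.7) = 0.8004013
k_eff = k_inf * P_TNL * P_FNL = 1.470820 * 0.9730334 * 0.8004013
k_eff = 1.1455

1.1455


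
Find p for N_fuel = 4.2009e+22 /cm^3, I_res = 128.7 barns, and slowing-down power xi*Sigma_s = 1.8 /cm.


p = exp(-N * I * 1e-24 / (xi*Sigma_s))
p = exp(-4.2009e+22 * 128.7 * 1e-24 / 1.8)
p = 0.049606

0.049606


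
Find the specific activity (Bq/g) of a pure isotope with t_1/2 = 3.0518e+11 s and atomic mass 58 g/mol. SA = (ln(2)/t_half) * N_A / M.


lambda = ln(2) / t_half = ln(2) / 3.0518e+11 = 2.271273e-12 /s
SA = lambda * N_A / M
SA = 2.271273e-12 * 6.022e23 / 58
SA = 2.3582e+10 Bq/g

2.3582e+10


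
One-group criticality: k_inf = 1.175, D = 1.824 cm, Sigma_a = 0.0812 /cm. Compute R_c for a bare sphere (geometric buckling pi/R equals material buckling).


L^2 = D / Sigma_a = 1.824 / 0.0812 = 22.46305 cm^2
B_m^2 = (k_inf - 1) / L^2 = (1.175 - 1) / 22.46305 = 0.007790572 /cm^2
For a bare sphere: B_g = pi/R, so R_c = pi / sqrt(B_m^2)
R_c = pi / sqrt(0.007790572) = 35.593 cm

35.593


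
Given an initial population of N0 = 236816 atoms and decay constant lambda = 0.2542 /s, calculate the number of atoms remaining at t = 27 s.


N = N0 * exp(-lambda * t)
N = 236816 * exp(-0.2542 * 27)
N = 247.56

247.56


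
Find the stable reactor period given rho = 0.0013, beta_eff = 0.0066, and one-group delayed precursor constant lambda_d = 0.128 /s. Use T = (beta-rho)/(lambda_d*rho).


T = (beta - rho) / (lambda_d * rho)
T = (0.0066 - 0.0013) / (0.128 * 0.0013)
T = 31.851 s

31.851


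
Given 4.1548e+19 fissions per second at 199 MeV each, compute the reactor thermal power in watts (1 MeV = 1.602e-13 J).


P = fission_rate * E_MeV * 1.602e-13
P = 4.1548e+19 * 199 * 1.602e-13
P = 1.3245e+09 W

1.3245e+09


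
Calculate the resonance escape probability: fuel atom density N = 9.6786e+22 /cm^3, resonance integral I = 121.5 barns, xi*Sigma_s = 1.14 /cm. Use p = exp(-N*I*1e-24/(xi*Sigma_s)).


p = exp(-N * I * 1e-24 / (xi*Sigma_s))
p = exp(-9.6786e+22 * 121.5 * 1e-24 / 1.14)
p = 3.3121e-05

3.3121e-05


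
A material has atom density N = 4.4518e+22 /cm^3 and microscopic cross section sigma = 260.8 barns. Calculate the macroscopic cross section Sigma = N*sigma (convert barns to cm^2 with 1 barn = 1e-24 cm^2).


Sigma = N * sigma_barns * 1e-24
Sigma = 4.4518e+22 * 260.8 * 1e-24
Sigma = 11.610 /cm

11.610


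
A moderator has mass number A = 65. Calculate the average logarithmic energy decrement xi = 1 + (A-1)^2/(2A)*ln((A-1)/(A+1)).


xi = 1 + (A-1)^2/(2A) * ln((A-1)/(A+1))
xi = 1 + (65-1)^2/(2*65) * ln((65-1)/(65 +1))
xi = 0.030456

0.030456


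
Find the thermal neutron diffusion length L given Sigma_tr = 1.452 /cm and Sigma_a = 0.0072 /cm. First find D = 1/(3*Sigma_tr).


D = 1 / (3 * Sigma_tr) = 1 / (3 * 1.452) = 0.2295684 cm
L = sqrt(D / Sigma_a)
L = sqrt(0.2295684 / 0.0072)
L = 5.6466 cm

5.6466


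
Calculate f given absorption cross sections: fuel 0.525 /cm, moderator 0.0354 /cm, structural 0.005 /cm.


f = Sigma_a_fuel / (Sigma_a_fuel + Sigma_a_mod + Sigma_a_other)
f = 0.525 / (0.525 + 0.0354 + 0.005)
f = 0.92855

0.92855


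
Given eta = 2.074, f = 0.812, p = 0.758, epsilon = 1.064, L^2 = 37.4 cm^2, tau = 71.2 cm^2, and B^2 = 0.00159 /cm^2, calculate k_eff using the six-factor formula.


k_inf = eta*f*p*eps = 2.074*0.812*0.758*1.064 = 1.358237
P_TNL = 1/(1 + L^2*B^2) = 1/(1 + 37.4*0.00159) = 0.9438717
P_FNL = exp(-B^2*tau) = exp(-0.00159*71.2) = 0.8929649
k_eff = k_inf * P_TNL * P_FNL = 1.358237 * 0.9438717 * 0.8929649
k_eff = 1.1448

1.1448


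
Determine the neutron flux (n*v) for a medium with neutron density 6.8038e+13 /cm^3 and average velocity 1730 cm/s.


phi = n * v
phi = 6.8038e+13 * 1730
phi = 1.1771e+17 /cm^2/s

1.1771e+17


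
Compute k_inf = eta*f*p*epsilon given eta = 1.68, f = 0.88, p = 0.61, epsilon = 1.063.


k_inf = eta * f * p * epsilon
k_inf = 1.68 * 0.88 * 0.61 * 1.063
k_inf = 0.95864

0.95864


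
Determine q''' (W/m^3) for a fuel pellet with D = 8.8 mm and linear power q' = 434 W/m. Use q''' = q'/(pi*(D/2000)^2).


r = D / 2 / 1000 = 8.8 / 2 / 1000 = 0.0044 m
q''' = q' / (pi * r^2)
q''' = 434 / (pi * 0.0044^2)
q''' = 7.1357e+06 W/m^3

7.1357e+06


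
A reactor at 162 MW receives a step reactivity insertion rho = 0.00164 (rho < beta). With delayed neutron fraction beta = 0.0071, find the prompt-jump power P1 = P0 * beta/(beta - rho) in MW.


P1/P0 = beta / (beta - rho)
P1/P0 = 0.0071 / (0.0071 - 0.00164) = 1.300366
P1 = 162 * 1.300366 = 210.66 MW

210.66


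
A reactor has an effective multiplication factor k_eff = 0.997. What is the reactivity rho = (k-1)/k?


rho = (k_eff - 1) / k_eff
rho = (0.997 - 1) / 0.997
rho = -0.0030090

-0.0030090


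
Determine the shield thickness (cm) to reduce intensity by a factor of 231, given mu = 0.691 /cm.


x = ln(factor) / mu
x = ln(231) / 0.691
x = 7.8761 cm

7.8761


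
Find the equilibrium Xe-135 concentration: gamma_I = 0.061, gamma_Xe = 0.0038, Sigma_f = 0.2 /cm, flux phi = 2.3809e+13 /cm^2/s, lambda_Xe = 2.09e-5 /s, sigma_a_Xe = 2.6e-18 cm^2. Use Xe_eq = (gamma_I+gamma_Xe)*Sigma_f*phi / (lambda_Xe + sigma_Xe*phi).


Xe_eq = (gamma_I + gamma_Xe) * Sigma_f * phi / (lambda_Xe + sigma_Xe * phi)
Numerator = (0.061 + 0.0038) * 0.2 * 2.3809e+13 = 3.085646e+11
Denominator = 2.09e-5 + 2.6e-18 * 2.3809e+13 = 8.280340e-05
Xe_eq = 3.085646e+11 / 8.280340e-05 = 3.7265e+15 /cm^3

3.7265e+15


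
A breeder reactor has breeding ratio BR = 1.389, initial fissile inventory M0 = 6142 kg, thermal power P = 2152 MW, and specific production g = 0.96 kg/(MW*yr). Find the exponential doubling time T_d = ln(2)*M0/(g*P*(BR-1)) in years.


Breeding gain G = BR - 1 = 1.389 - 1 = 0.389
Fissile production rate = g * P * G = 0.96 * 2152 * 0.389 = 803.64288 kg/yr
T_d = ln(2) * M0 / (g * P * G)
T_d = ln(2) * 6142 / 803.64288 = 5.2975 yr

5.2975


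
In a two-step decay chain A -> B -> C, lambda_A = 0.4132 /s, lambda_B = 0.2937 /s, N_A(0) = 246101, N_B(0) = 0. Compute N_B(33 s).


N_B(t) = lambda_A * N_A0 / (lambda_B - lambda_A) * [exp(-lambda_A*t) - exp(-lambda_B*t)]
exp(-0.4132*33) = 1.197110e-06; exp(-0.2937*33) = 6.176955e-05
N_B = 0.4132 * 246101 / (0.2937 - 0.4132) * (1.197110e-06 - 6.176955e-05)
N_B = 51.544

51.544


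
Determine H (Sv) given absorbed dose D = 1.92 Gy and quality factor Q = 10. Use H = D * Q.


H = D * Q
H = 1.92 * 10
H = 19.200 Sv

19.200


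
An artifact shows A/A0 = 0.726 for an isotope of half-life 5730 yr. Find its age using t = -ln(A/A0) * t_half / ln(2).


lambda = ln(2) / t_half = ln(2) / 5730 = 1.209681e-04 /yr
t = -ln(A/A0) / lambda
t = -ln(0.726) / 1.209681e-04
t = 2647.0 yr

2647.0


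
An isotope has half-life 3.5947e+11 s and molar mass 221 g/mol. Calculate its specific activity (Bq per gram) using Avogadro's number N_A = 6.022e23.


lambda = ln(2) / t_half = ln(2) / 3.5947e+11 = 1.928248e-12 /s
SA = lambda * N_A / M
SA = 1.928248e-12 * 6.022e23 / 221
SA = 5.2543e+09 Bq/g

5.2543e+09


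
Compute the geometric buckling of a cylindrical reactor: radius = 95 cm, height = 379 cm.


B^2 = (2.405/R)^2 + (pi/H)^2
B^2 = (2.405/95)^2 + (pi/379)^2
B^2 = 7.0960e-04 /cm^2

7.0960e-04


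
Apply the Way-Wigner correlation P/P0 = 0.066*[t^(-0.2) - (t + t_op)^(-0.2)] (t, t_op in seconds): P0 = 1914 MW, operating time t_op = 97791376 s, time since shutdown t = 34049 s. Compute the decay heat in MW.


P/P0 = 0.066 * [t^(-0.2) - (t + t_op)^(-0.2)]
P/P0 = 0.066 * [34049^(-0.2) - (34049 + 97791376)^(-0.2)]
P/P0 = 0.066 * [0.1240450 - 0.02522956] = 0.006521819
P = 1914 * 0.006521819 = 12.483 MW

12.483


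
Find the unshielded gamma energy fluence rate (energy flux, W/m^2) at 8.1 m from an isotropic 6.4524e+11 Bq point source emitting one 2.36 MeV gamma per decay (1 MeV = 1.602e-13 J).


psi = A * E * 1.602e-13 / (4*pi*r^2)
psi = 6.4524e+11 * 2.36 * 1.602e-13 / (4*pi*8.1^2)
psi = 2.9588e-04 W/m^2

2.9588e-04


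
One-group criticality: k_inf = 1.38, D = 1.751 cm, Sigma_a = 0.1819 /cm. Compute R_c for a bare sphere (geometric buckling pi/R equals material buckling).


L^2 = D / Sigma_a = 1.751 / 0.1819 = 9.626168 cm^2
B_m^2 = (k_inf - 1) / L^2 = (1.38 - 1) / 9.626168 = 0.03947573 /cm^2
For a bare sphere: B_g = pi/R, so R_c = pi / sqrt(B_m^2)
R_c = pi / sqrt(0.03947573) = 15.812 cm

15.812
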